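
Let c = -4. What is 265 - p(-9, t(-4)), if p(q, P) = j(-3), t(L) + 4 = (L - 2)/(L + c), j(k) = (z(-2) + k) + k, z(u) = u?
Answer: 273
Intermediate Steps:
j(k) = -2 + 2*k (j(k) = (-2 + k) + k = -2 + 2*k)
t(L) = -4 + (-2 + L)/(-4 + L) (t(L) = -4 + (L - 2)/(L - 4) = -4 + (-2 + L)/(-4 + L))
p(q, P) = -8 (p(q, P) = -2 + 2*(-3) = -2 - 6 = -8)
265 - p(-9, t(-4)) = 265 - 1*(-8) = 265 + 8 = 273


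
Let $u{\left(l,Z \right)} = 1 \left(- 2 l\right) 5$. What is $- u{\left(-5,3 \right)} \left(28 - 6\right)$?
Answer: $-1100$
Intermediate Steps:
$u{\left(l,Z \right)} = - 10 l$ ($u{\left(l,Z \right)} = - 2 l 5 = - 10 l$)
$- u{\left(-5,3 \right)} \left(28 - 6\right) = - \left(-10\right) \left(-5\right) \left(28 - 6\right) = \left(-1\right) 50 \cdot 22 = \left(-50\right) 22 = -1100$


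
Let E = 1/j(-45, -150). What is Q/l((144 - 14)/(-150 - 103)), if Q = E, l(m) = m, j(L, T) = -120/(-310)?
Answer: -7843/1560 ≈ -5.0276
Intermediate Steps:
j(L, T) = 12/31 (j(L, T) = -120*(-1/310) = 12/31)
E = 31/12 (E = 1/(12/31) = 31/12 ≈ 2.5833)
Q = 31/12 ≈ 2.5833
Q/l((144 - 14)/(-150 - 103)) = 31/(12*(((144 - 14)/(-150 - 103)))) = 31/(12*((130/(-253)))) = 31/(12*((130*(-1/253)))) = 31/(12*(-130/253)) = (31/12)*(-253/130) = -7843/1560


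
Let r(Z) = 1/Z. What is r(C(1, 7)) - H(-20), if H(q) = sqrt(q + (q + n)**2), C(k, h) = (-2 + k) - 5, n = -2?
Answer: -1/6 - 4*sqrt(29) ≈ -21.707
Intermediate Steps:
C(k, h) = -7 + k
H(q) = sqrt(q + (-2 + q)**2) (H(q) = sqrt(q + (q - 2)**2) = sqrt(q + (-2 + q)**2))
r(C(1, 7)) - H(-20) = 1/(-7 + 1) - sqrt(-20 + (-2 - 20)**2) = 1/(-6) - sqrt(-20 + (-22)**2) = -1/6 - sqrt(-20 + 484) = -1/6 - sqrt(464) = -1/6 - 4*sqrt(29)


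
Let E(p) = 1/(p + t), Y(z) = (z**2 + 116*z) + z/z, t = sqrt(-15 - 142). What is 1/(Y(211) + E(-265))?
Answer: 4856216971/335069240280589 + I*sqrt(157)/335069240280589 ≈ 1.4493e-5 + 3.7395e-14*I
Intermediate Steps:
t = I*sqrt(157) (t = sqrt(-157) = I*sqrt(157) ≈ 12.53*I)
Y(z) = 1 + z**2 + 116*z (Y(z) = (z**2 + 116*z) + 1 = 1 + z**2 + 116*z)
E(p) = 1/(p + I*sqrt(157))
1/(Y(211) + E(-265)) = 1/((1 + 211**2 + 116*211) + 1/(-265 + I*sqrt(157))) = 1/((1 + 44521 + 24476) + 1/(-265 + I*sqrt(157))) = 1/(68998 + 1/(-265 + I*sqrt(157)))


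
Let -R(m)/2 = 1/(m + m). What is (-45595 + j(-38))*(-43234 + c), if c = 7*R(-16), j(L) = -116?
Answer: 31619990007/16 ≈ 1.9763e+9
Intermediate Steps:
R(m) = -1/m (R(m) = -2/(m + m) = -2*1/(2*m) = -1/m)
c = 7/16 (c = 7*(-1/(-16)) = 7*(-1*(-1/16)) = 7*(1/16) = 7/16 ≈ 0.43750)
(-45595 + j(-38))*(-43234 + c) = (-45595 - 116)*(-43234 + 7/16) = -45711*(-691737/16) = 31619990007/16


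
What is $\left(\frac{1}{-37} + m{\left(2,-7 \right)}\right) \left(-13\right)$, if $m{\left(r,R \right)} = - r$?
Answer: $\frac{975}{37} \approx 26.351$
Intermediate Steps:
$\left(\frac{1}{-37} + m{\left(2,-7 \right)}\right) \left(-13\right) = \left(\frac{1}{-37} - 2\right) \left(-13\right) = \left(- \frac{1}{37} - 2\right) \left(-13\right) = \left(- \frac{75}{37}\right) \left(-13\right) = \frac{975}{37}$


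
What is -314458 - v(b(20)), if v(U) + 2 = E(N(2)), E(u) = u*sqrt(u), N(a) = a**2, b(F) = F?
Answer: -314464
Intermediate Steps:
E(u) = u**(3/2)
v(U) = 6 (v(U) = -2 + (2**2)**(3/2) = -2 + 4**(3/2) = -2 + 8 = 6)
-314458 - v(b(20)) = -314458 - 1*6 = -314458 - 6 = -314464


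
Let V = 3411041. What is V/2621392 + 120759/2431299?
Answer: 2869939082929/2124462582736 ≈ 1.3509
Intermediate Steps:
V/2621392 + 120759/2431299 = 3411041/2621392 + 120759/2431299 = 3411041*(1/2621392) + 120759*(1/2431299) = 3411041/2621392 + 40253/810433 = 2869939082929/2124462582736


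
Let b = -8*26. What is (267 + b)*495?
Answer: 29205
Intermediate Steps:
b = -208
(267 + b)*495 = (267 - 208)*495 = 59*495 = 29205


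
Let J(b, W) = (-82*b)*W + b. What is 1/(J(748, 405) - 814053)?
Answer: -1/25654385 ≈ -3.8980e-8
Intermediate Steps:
J(b, W) = b - 82*W*b (J(b, W) = -82*W*b + b = b - 82*W*b)
1/(J(748, 405) - 814053) = 1/(748*(1 - 82*405) - 814053) = 1/(748*(1 - 33210) - 814053) = 1/(748*(-33209) - 814053) = 1/(-24840332 - 814053) = 1/(-25654385) = -1/25654385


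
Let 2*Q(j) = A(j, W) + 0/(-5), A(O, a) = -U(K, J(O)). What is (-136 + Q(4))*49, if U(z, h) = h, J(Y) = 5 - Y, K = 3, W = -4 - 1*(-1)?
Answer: -13377/2 ≈ -6688.5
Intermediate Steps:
W = -3 (W = -4 + 1 = -3)
A(O, a) = -5 + O (A(O, a) = -(5 - O) = -5 + O)
Q(j) = -5/2 + j/2 (Q(j) = ((-5 + j) + 0/(-5))/2 = ((-5 + j) + 0*(-⅕))/2 = ((-5 + j) + 0)/2 = (-5 + j)/2 = -5/2 + j/2)
(-136 + Q(4))*49 = (-136 + (-5/2 + (½)*4))*49 = (-136 + (-5/2 + 2))*49 = (-136 - ½)*49 = -273/2*49 = -13377/2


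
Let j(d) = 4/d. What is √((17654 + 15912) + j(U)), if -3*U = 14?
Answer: 2*√411173/7 ≈ 183.21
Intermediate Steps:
U = -14/3 (U = -⅓*14 = -14/3 ≈ -4.6667)
√((17654 + 15912) + j(U)) = √((17654 + 15912) + 4/(-14/3)) = √(33566 + 4*(-3/14)) = √(33566 - 6/7) = √(234956/7) = 2*√411173/7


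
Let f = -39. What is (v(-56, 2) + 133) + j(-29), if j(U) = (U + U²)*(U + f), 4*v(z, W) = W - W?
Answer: -55083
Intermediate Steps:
v(z, W) = 0 (v(z, W) = (W - W)/4 = (¼)*0 = 0)
j(U) = (-39 + U)*(U + U²) (j(U) = (U + U²)*(U - 39) = (U + U²)*(-39 + U) = (-39 + U)*(U + U²))
(v(-56, 2) + 133) + j(-29) = (0 + 133) - 29*(-39 + (-29)² - 38*(-29)) = 133 - 29*(-39 + 841 + 1102) = 133 - 29*1904 = 133 - 55216 = -55083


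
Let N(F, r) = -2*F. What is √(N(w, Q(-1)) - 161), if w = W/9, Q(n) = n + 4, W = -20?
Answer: I*√1409/3 ≈ 12.512*I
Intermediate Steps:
Q(n) = 4 + n
w = -20/9 ≈ -2.2222
√(N(w, Q(-1)) - 161) = √(-2*(-20/9) - 161) = √(40/9 - 161) = √(-1409/9) = I*√1409/3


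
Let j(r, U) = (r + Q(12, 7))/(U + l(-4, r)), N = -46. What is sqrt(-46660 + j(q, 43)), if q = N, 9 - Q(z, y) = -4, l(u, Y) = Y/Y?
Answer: I*sqrt(186643)/2 ≈ 216.01*I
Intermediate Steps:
l(u, Y) = 1
Q(z, y) = 13 (Q(z, y) = 9 - 1*(-4) = 9 + 4 = 13)
q = -46
j(r, U) = (13 + r)/(1 + U) (j(r, U) = (r + 13)/(U + 1) = (13 + r)/(1 + U))
sqrt(-46660 + j(q, 43)) = sqrt(-46660 + (13 - 46)/(1 + 43)) = sqrt(-46660 - 33/44) = sqrt(-46660 + (1/44)*(-33)) = sqrt(-46660 - 3/4) = sqrt(-186643/4) = I*sqrt(186643)/2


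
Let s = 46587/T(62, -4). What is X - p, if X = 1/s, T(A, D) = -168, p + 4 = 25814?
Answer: -400803546/15529 ≈ -25810.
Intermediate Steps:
p = 25810 (p = -4 + 25814 = 25810)
s = -15529/56 (s = 46587/(-168) = 46587*(-1/168) = -15529/56 ≈ -277.30)
X = -56/15529 (X = 1/(-15529/56) = -56/15529 ≈ -0.0036062)
X - p = -56/15529 - 1*25810 = -56/15529 - 25810 = -400803546/15529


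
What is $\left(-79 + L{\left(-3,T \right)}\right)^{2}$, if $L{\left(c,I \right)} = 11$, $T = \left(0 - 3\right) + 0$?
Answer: $4624$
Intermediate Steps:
$T = -3$ ($T = -3 + 0 = -3$)
$\left(-79 + L{\left(-3,T \right)}\right)^{2} = \left(-79 + 11\right)^{2} = \left(-68\right)^{2} = 4624$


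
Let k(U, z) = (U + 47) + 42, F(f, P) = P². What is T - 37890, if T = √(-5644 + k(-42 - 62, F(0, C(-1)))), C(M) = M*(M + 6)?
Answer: -37890 + I*√5659 ≈ -37890.0 + 75.226*I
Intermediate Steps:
C(M) = M*(6 + M)
k(U, z) = 89 + U (k(U, z) = (47 + U) + 42 = 89 + U)
T = I*√5659 (T = √(-5644 + (89 + (-42 - 62))) = √(-5644 + (89 - 104)) = √(-5644 - 15) = √(-5659) = I*√5659 ≈ 75.226*I)
T - 37890 = I*√5659 - 37890 = -37890 + I*√5659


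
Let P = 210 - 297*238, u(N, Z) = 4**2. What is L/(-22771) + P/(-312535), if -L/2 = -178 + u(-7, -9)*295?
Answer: 4443876936/7116734485 ≈ 0.62443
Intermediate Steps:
u(N, Z) = 16
L = -9084 (L = -2*(-178 + 16*295) = -2*(-178 + 4720) = -2*4542 = -9084)
P = -70476 (P = 210 - 70686 = -70476)
L/(-22771) + P/(-312535) = -9084/(-22771) - 70476/(-312535) = -9084*(-1/22771) - 70476*(-1/312535) = 9084/22771 + 70476/312535 = 4443876936/7116734485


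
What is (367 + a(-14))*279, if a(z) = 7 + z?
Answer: 100440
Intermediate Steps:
(367 + a(-14))*279 = (367 + (7 - 14))*279 = (367 - 7)*279 = 360*279 = 100440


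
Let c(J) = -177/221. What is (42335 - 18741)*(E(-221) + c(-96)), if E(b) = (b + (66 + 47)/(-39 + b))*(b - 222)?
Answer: 5114928195231/2210 ≈ 2.3144e+9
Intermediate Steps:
E(b) = (-222 + b)*(b + 113/(-39 + b)) (E(b) = (b + 113/(-39 + b))*(-222 + b) = (-222 + b)*(b + 113/(-39 + b)))
c(J) = -177/221 (c(J) = -177*1/221 = -177/221)
(42335 - 18741)*(E(-221) + c(-96)) = (42335 - 18741)*((-25086 + (-221)³ - 261*(-221)² + 8771*(-221))/(-39 - 221) - 177/221) = 23594*((-25086 - 10793861 - 261*48841 - 1938391)/(-260) - 177/221) = 23594*(-(-25086 - 10793861 - 12747501 - 1938391)/260 - 177/221) = 23594*(-1/260*(-25504839) - 177/221) = 23594*(25504839/260 - 177/221) = 23594*(433578723/4420) = 5114928195231/2210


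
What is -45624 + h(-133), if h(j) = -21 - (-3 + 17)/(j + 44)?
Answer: -4062391/89 ≈ -45645.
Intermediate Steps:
h(j) = -21 - 14/(44 + j)
-45624 + h(-133) = -45624 + 7*(-134 - 3*(-133))/(44 - 133) = -45624 + 7*(-134 + 399)/(-89) = -45624 + 7*(-1/89)*265 = -45624 - 1855/89 = -4062391/89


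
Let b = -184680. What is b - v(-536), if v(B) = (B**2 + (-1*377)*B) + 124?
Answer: -674172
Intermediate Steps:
v(B) = 124 + B**2 - 377*B (v(B) = (B**2 - 377*B) + 124 = 124 + B**2 - 377*B)
b - v(-536) = -184680 - (124 + (-536)**2 - 377*(-536)) = -184680 - (124 + 287296 + 202072) = -184680 - 1*489492 = -184680 - 489492 = -674172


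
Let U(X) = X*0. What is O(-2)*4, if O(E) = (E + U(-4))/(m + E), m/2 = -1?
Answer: 2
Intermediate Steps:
m = -2 (m = 2*(-1) = -2)
U(X) = 0
O(E) = E/(-2 + E) (O(E) = (E + 0)/(-2 + E) = E/(-2 + E))
O(-2)*4 = -2/(-2 - 2)*4 = -2/(-4)*4 = -2*(-¼)*4 = (½)*4 = 2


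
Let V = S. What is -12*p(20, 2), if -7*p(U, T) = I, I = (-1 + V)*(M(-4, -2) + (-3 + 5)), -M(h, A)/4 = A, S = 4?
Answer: 360/7 ≈ 51.429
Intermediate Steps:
V = 4
M(h, A) = -4*A
I = 30 (I = (-1 + 4)*(-4*(-2) + (-3 + 5)) = 3*(8 + 2) = 3*10 = 30)
p(U, T) = -30/7 (p(U, T) = -⅐*30 = -30/7)
-12*p(20, 2) = -12*(-30/7) = 360/7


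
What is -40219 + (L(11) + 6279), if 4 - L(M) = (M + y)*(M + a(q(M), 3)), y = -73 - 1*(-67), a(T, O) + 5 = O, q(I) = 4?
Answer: -33981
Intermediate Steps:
a(T, O) = -5 + O
y = -6 (y = -73 + 67 = -6)
L(M) = 4 - (-6 + M)*(-2 + M) (L(M) = 4 - (M - 6)*(M + (-5 + 3)) = 4 - (-6 + M)*(M - 2) = 4 - (-6 + M)*(-2 + M))
-40219 + (L(11) + 6279) = -40219 + ((-8 - 1*11² + 8*11) + 6279) = -40219 + ((-8 - 1*121 + 88) + 6279) = -40219 + ((-8 - 121 + 88) + 6279) = -40219 + (-41 + 6279) = -40219 + 6238 = -33981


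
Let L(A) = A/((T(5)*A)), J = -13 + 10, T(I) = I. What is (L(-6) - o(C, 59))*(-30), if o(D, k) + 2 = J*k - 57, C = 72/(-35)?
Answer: -7086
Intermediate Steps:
J = -3
L(A) = ⅕ (L(A) = A/((5*A)) = A*(1/(5*A)) = ⅕)
C = -72/35 (C = 72*(-1/35) = -72/35 ≈ -2.0571)
o(D, k) = -59 - 3*k (o(D, k) = -2 + (-3*k - 57) = -2 + (-57 - 3*k) = -59 - 3*k)
(L(-6) - o(C, 59))*(-30) = (⅕ - (-59 - 3*59))*(-30) = (⅕ - (-59 - 177))*(-30) = (⅕ - 1*(-236))*(-30) = (⅕ + 236)*(-30) = (1181/5)*(-30) = -7086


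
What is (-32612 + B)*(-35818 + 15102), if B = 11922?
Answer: 428614040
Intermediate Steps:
(-32612 + B)*(-35818 + 15102) = (-32612 + 11922)*(-35818 + 15102) = -20690*(-20716) = 428614040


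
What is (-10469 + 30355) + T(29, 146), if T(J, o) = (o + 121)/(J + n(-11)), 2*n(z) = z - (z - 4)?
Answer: 616733/31 ≈ 19895.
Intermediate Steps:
n(z) = 2 (n(z) = (z - (z - 4))/2 = (z - (-4 + z))/2 = (z + (4 - z))/2 = (½)*4 = 2)
T(J, o) = (121 + o)/(2 + J) (T(J, o) = (o + 121)/(J + 2) = (121 + o)/(2 + J))
(-10469 + 30355) + T(29, 146) = (-10469 + 30355) + (121 + 146)/(2 + 29) = 19886 + 267/31 = 616733/31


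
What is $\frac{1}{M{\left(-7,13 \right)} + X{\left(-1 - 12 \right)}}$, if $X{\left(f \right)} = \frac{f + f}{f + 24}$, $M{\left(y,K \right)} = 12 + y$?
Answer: $\frac{11}{29} \approx 0.37931$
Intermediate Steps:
$X{\left(f \right)} = \frac{2 f}{24 + f}$
$\frac{1}{M{\left(-7,13 \right)} + X{\left(-1 - 12 \right)}} = \frac{1}{\left(12 - 7\right) + \frac{2 \left(-1 - 12\right)}{24 - 13}} = \frac{1}{5 + 2 \left(-13\right) \frac{1}{24 - 13}} = \frac{1}{5 + 2 \left(-13\right) \frac{1}{11}} = \frac{1}{5 - \frac{26}{11}} = \frac{1}{\frac{29}{11}} = \frac{11}{29}$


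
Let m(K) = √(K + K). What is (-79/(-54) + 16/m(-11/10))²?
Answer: (869 - 864*I*√55)²/352836 ≈ -114.22 - 31.563*I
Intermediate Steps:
m(K) = √2*√K (m(K) = √(2*K) = √2*√K)
(-79/(-54) + 16/m(-11/10))² = (-79/(-54) + 16/((√2*√(-11/10))))² = (-79*(-1/54) + 16/((√2*√(-11*⅒))))² = (79/54 + 16/((√2*√(-11/10))))² = (79/54 + 16/((√2*(I*√110/10))))² = (79/54 + 16/((I*√55/5)))² = (79/54 + 16*(-I*√55/11))² = (79/54 - 16*I*√55/11)²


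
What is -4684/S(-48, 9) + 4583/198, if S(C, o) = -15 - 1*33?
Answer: 47809/396 ≈ 120.73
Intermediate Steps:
S(C, o) = -48 (S(C, o) = -15 - 33 = -48)
-4684/S(-48, 9) + 4583/198 = -4684/(-48) + 4583/198 = -4684*(-1/48) + 4583*(1/198) = 1171/12 + 4583/198 = 47809/396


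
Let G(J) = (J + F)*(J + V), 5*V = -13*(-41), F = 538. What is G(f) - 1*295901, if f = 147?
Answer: -122185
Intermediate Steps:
V = 533/5 (V = (-13*(-41))/5 = (⅕)*533 = 533/5 ≈ 106.60)
G(J) = (538 + J)*(533/5 + J) (G(J) = (J + 538)*(J + 533/5) = (538 + J)*(533/5 + J))
G(f) - 1*295901 = (286754/5 + 147² + (3223/5)*147) - 1*295901 = (286754/5 + 21609 + 473781/5) - 295901 = 173716 - 295901 = -122185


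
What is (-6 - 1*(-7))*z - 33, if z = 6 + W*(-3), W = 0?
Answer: -27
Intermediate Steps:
z = 6 (z = 6 + 0*(-3) = 6 + 0 = 6)
(-6 - 1*(-7))*z - 33 = (-6 - 1*(-7))*6 - 33 = (-6 + 7)*6 - 33 = 1*6 - 33 = 6 - 33 = -27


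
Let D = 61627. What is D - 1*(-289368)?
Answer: 350995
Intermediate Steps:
D - 1*(-289368) = 61627 - 1*(-289368) = 61627 + 289368 = 350995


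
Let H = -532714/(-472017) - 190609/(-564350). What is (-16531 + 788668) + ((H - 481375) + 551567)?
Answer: 2465740033548833/2927283450 ≈ 8.4233e+5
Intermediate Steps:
H = 4292393783/2927283450 (H = -532714*(-1/472017) - 190609*(-1/564350) = 5854/5187 + 190609/564350 = 4292393783/2927283450 ≈ 1.4663)
(-16531 + 788668) + ((H - 481375) + 551567) = (-16531 + 788668) + ((4292393783/2927283450 - 481375) + 551567) = 772137 + (-1409116778349967/2927283450 + 551567) = 772137 + 205476172316183/2927283450 = 2465740033548833/2927283450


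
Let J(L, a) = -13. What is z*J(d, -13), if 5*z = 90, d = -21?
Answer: -234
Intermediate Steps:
z = 18 (z = (⅕)*90 = 18)
z*J(d, -13) = 18*(-13) = -234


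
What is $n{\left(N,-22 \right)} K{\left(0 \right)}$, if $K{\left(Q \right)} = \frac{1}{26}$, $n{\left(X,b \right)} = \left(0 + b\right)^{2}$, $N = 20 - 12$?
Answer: $\frac{242}{13} \approx 18.615$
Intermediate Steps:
$N = 8$ ($N = 20 - 12 = 8$)
$n{\left(X,b \right)} = b^{2}$
$K{\left(Q \right)} = \frac{1}{26}$
$n{\left(N,-22 \right)} K{\left(0 \right)} = \left(-22\right)^{2} \cdot \frac{1}{26} = 484 \cdot \frac{1}{26} = \frac{242}{13}$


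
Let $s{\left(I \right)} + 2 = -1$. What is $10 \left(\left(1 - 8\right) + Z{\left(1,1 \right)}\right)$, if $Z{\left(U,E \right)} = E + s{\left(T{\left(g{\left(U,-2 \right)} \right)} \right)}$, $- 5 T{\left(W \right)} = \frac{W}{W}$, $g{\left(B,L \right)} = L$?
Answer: $-90$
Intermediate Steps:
$T{\left(W \right)} = - \frac{1}{5}$ ($T{\left(W \right)} = - \frac{W \frac{1}{W}}{5} = \left(- \frac{1}{5}\right) 1 = - \frac{1}{5}$)
$s{\left(I \right)} = -3$ ($s{\left(I \right)} = -2 - 1 = -3$)
$Z{\left(U,E \right)} = -3 + E$ ($Z{\left(U,E \right)} = E - 3 = -3 + E$)
$10 \left(\left(1 - 8\right) + Z{\left(1,1 \right)}\right) = 10 \left(\left(1 - 8\right) + \left(-3 + 1\right)\right) = 10 \left(\left(1 - 8\right) - 2\right) = 10 \left(-7 - 2\right) = 10 \left(-9\right) = -90$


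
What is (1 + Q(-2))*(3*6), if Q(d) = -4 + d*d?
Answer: 18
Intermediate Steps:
Q(d) = -4 + d**2
(1 + Q(-2))*(3*6) = (1 + (-4 + (-2)**2))*(3*6) = (1 + (-4 + 4))*18 = (1 + 0)*18 = 1*18 = 18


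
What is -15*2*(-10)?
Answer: 300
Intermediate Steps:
-15*2*(-10) = -30*(-10) = 300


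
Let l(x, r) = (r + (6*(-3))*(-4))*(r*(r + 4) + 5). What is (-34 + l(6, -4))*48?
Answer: 14688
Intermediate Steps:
l(x, r) = (5 + r*(4 + r))*(72 + r) (l(x, r) = (r - 18*(-4))*(r*(4 + r) + 5) = (r + 72)*(5 + r*(4 + r)) = (72 + r)*(5 + r*(4 + r)) = (5 + r*(4 + r))*(72 + r))
(-34 + l(6, -4))*48 = (-34 + (360 + (-4)³ + 76*(-4)² + 293*(-4)))*48 = (-34 + (360 - 64 + 76*16 - 1172))*48 = (-34 + (360 - 64 + 1216 - 1172))*48 = (-34 + 340)*48 = 306*48 = 14688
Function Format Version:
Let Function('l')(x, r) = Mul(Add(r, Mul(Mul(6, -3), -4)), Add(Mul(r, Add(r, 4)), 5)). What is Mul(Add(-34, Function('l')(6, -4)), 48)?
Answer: 14688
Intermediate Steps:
Function('l')(x, r) = Mul(Add(5, Mul(r, Add(4, r))), Add(72, r)) (Function('l')(x, r) = Mul(Add(r, Mul(-18, -4)), Add(Mul(r, Add(4, r)), 5)) = Mul(Add(r, 72), Add(5, Mul(r, Add(4, r)))) = Mul(Add(72, r), Add(5, Mul(r, Add(4, r)))) = Mul(Add(5, Mul(r, Add(4, r))), Add(72, r)))
Mul(Add(-34, Function('l')(6, -4)), 48) = Mul(Add(-34, Add(360, Pow(-4, 3), Mul(76, Pow(-4, 2)), Mul(293, -4))), 48) = Mul(Add(-34, Add(360, -64, Mul(76, 16), -1172)), 48) = Mul(Add(-34, Add(360, -64, 1216, -1172)), 48) = Mul(Add(-34, 340), 48) = Mul(306, 48) = 14688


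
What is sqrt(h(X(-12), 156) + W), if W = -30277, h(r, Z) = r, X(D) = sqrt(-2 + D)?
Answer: sqrt(-30277 + I*sqrt(14)) ≈ 0.011 + 174.0*I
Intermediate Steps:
sqrt(h(X(-12), 156) + W) = sqrt(sqrt(-2 - 12) - 30277) = sqrt(sqrt(-14) - 30277) = sqrt(I*sqrt(14) - 30277) = sqrt(-30277 + I*sqrt(14))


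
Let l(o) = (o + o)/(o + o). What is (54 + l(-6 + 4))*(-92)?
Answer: -5060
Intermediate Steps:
l(o) = 1 (l(o) = (2*o)/((2*o)) = (2*o)*(1/(2*o)) = 1)
(54 + l(-6 + 4))*(-92) = (54 + 1)*(-92) = 55*(-92) = -5060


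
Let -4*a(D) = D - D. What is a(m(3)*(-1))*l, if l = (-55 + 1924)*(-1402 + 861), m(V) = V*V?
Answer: 0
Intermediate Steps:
m(V) = V²
l = -1011129 (l = 1869*(-541) = -1011129)
a(D) = 0 (a(D) = -(D - D)/4 = -¼*0 = 0)
a(m(3)*(-1))*l = 0*(-1011129) = 0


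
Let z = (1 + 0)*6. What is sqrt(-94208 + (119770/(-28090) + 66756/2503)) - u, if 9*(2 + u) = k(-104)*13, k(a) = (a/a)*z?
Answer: -20/3 + 3*I*sqrt(184168523911381)/132659 ≈ -6.6667 + 306.9*I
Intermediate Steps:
z = 6 (z = 1*6 = 6)
k(a) = 6 (k(a) = (a/a)*6 = 1*6 = 6)
u = 20/3 (u = -2 + (6*13)/9 = -2 + (1/9)*78 = -2 + 26/3 = 20/3 ≈ 6.6667)
sqrt(-94208 + (119770/(-28090) + 66756/2503)) - u = sqrt(-94208 + (119770/(-28090) + 66756/2503)) - 1*20/3 = sqrt(-94208 + (119770*(-1/28090) + 66756*(1/2503))) - 20/3 = sqrt(-94208 + (-11977/2809 + 66756/2503)) - 20/3 = sqrt(-94208 + 157539173/7030927) - 20/3 = sqrt(-662212031643/7030927) - 20/3 = 3*I*sqrt(184168523911381)/132659 - 20/3 = -20/3 + 3*I*sqrt(184168523911381)/132659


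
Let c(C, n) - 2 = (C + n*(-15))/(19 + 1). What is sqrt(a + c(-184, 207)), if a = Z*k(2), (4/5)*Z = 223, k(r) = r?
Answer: sqrt(39505)/10 ≈ 19.876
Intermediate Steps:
c(C, n) = 2 - 3*n/4 + C/20 (c(C, n) = 2 + (C + n*(-15))/(19 + 1) = 2 + (C - 15*n)/20 = 2 + (C - 15*n)*(1/20) = 2 + (-3*n/4 + C/20) = 2 - 3*n/4 + C/20)
Z = 1115/4 (Z = (5/4)*223 = 1115/4 ≈ 278.75)
a = 1115/2 (a = (1115/4)*2 = 1115/2 ≈ 557.50)
sqrt(a + c(-184, 207)) = sqrt(1115/2 + (2 - 3/4*207 + (1/20)*(-184))) = sqrt(1115/2 + (2 - 621/4 - 46/5)) = sqrt(1115/2 - 3249/20) = sqrt(7901/20) = sqrt(39505)/10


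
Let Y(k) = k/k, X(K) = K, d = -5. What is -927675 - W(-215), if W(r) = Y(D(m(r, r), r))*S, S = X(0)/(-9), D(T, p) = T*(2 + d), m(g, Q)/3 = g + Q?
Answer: -927675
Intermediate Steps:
m(g, Q) = 3*Q + 3*g (m(g, Q) = 3*(g + Q) = 3*(Q + g) = 3*Q + 3*g)
D(T, p) = -3*T (D(T, p) = T*(2 - 5) = T*(-3) = -3*T)
Y(k) = 1
S = 0 (S = 0/(-9) = 0*(-1/9) = 0)
W(r) = 0 (W(r) = 1*0 = 0)
-927675 - W(-215) = -927675 - 1*0 = -927675 + 0 = -927675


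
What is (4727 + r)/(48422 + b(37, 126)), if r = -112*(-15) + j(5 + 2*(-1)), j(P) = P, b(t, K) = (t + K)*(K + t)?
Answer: 6410/74991 ≈ 0.085477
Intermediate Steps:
b(t, K) = (K + t)² (b(t, K) = (K + t)*(K + t) = (K + t)²)
r = 1683 (r = -112*(-15) + (5 + 2*(-1)) = 1680 + (5 - 2) = 1680 + 3 = 1683)
(4727 + r)/(48422 + b(37, 126)) = (4727 + 1683)/(48422 + (126 + 37)²) = 6410/(48422 + 163²) = 6410/(48422 + 26569) = 6410/74991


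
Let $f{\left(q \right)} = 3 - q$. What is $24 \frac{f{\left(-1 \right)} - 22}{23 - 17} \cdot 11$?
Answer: $-792$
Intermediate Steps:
$24 \frac{f{\left(-1 \right)} - 22}{23 - 17} \cdot 11 = 24 \frac{\left(3 - -1\right) - 22}{23 - 17} \cdot 11 = 24 \frac{\left(3 + 1\right) - 22}{6} \cdot 11 = 24 \left(4 - 22\right) \frac{1}{6} \cdot 11 = 24 \left(\left(-18\right) \frac{1}{6}\right) 11 = 24 \left(-3\right) 11 = \left(-72\right) 11 = -792$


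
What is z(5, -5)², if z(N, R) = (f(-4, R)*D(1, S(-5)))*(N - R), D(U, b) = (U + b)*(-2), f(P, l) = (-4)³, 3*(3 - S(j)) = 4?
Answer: 104857600/9 ≈ 1.1651e+7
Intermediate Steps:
S(j) = 5/3 (S(j) = 3 - ⅓*4 = 3 - 4/3 = 5/3)
f(P, l) = -64
D(U, b) = -2*U - 2*b
z(N, R) = -1024*R/3 + 1024*N/3 (z(N, R) = (-64*(-2*1 - 2*5/3))*(N - R) = (-64*(-2 - 10/3))*(N - R) = (-64*(-16/3))*(N - R) = 1024*(N - R)/3 = -1024*R/3 + 1024*N/3)
z(5, -5)² = (-1024/3*(-5) + (1024/3)*5)² = (5120/3 + 5120/3)² = (10240/3)² = 104857600/9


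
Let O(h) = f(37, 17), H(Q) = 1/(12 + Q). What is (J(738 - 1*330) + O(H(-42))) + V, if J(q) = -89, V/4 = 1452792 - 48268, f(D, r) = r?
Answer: 5618024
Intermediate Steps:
V = 5618096 (V = 4*(1452792 - 48268) = 4*1404524 = 5618096)
O(h) = 17
(J(738 - 1*330) + O(H(-42))) + V = (-89 + 17) + 5618096 = -72 + 5618096 = 5618024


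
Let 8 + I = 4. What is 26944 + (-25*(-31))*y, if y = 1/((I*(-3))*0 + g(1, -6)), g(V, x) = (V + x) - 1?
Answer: 160889/6 ≈ 26815.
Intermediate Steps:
I = -4 (I = -8 + 4 = -4)
g(V, x) = -1 + V + x
y = -⅙ (y = 1/(-4*(-3)*0 + (-1 + 1 - 6)) = 1/(12*0 - 6) = 1/(0 - 6) = 1/(-6) = -⅙ ≈ -0.16667)
26944 + (-25*(-31))*y = 26944 - 25*(-31)*(-⅙) = 26944 + 775*(-⅙) = 26944 - 775/6 = 160889/6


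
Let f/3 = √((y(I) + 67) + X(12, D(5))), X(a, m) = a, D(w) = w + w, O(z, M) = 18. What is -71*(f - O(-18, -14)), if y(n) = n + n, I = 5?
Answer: 1278 - 213*√89 ≈ -731.44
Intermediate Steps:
D(w) = 2*w
y(n) = 2*n
f = 3*√89 (f = 3*√((2*5 + 67) + 12) = 3*√((10 + 67) + 12) = 3*√(77 + 12) = 3*√89 ≈ 28.302)
-71*(f - O(-18, -14)) = -71*(3*√89 - 1*18) = -71*(3*√89 - 18) = -71*(-18 + 3*√89) = 1278 - 213*√89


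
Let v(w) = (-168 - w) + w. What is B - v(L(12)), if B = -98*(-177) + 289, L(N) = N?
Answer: 17803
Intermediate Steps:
v(w) = -168
B = 17635 (B = 17346 + 289 = 17635)
B - v(L(12)) = 17635 - 1*(-168) = 17635 + 168 = 17803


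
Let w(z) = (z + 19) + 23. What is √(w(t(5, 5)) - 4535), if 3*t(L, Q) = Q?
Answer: I*√40422/3 ≈ 67.017*I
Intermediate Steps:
t(L, Q) = Q/3
w(z) = 42 + z (w(z) = (19 + z) + 23 = 42 + z)
√(w(t(5, 5)) - 4535) = √((42 + (⅓)*5) - 4535) = √((42 + 5/3) - 4535) = √(131/3 - 4535) = √(-13474/3) = I*√40422/3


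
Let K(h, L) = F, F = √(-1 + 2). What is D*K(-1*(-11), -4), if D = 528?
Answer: 528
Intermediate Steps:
F = 1 (F = √1 = 1)
K(h, L) = 1
D*K(-1*(-11), -4) = 528*1 = 528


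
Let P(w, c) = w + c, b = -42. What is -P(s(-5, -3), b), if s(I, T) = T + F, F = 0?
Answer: 45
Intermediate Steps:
s(I, T) = T (s(I, T) = T + 0 = T)
P(w, c) = c + w
-P(s(-5, -3), b) = -(-42 - 3) = -1*(-45) = 45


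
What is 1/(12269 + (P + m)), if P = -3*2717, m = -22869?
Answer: -1/18751 ≈ -5.3330e-5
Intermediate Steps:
P = -8151
1/(12269 + (P + m)) = 1/(12269 + (-8151 - 22869)) = 1/(12269 - 31020) = 1/(-18751) = -1/18751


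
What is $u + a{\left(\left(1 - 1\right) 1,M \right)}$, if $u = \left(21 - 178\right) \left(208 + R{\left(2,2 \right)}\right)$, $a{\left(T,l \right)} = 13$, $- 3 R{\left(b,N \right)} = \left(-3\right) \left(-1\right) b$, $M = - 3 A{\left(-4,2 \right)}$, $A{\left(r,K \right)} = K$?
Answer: $-32329$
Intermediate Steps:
$M = -6$ ($M = \left(-3\right) 2 = -6$)
$R{\left(b,N \right)} = - b$ ($R{\left(b,N \right)} = - \frac{\left(-3\right) \left(-1\right) b}{3} = - \frac{3 b}{3} = - b$)
$u = -32342$ ($u = \left(21 - 178\right) \left(208 - 2\right) = - 157 \left(208 - 2\right) = \left(-157\right) 206 = -32342$)
$u + a{\left(\left(1 - 1\right) 1,M \right)} = -32342 + 13 = -32329$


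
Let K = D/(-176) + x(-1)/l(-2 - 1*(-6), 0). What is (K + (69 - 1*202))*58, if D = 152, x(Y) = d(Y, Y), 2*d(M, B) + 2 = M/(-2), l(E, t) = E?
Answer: -684197/88 ≈ -7775.0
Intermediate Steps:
d(M, B) = -1 - M/4 (d(M, B) = -1 + (M/(-2))/2 = -1 + (M*(-½))/2 = -1 + (-M/2)/2 = -1 - M/4)
x(Y) = -1 - Y/4
K = -185/176 (K = 152/(-176) + (-1 - ¼*(-1))/(-2 - 1*(-6)) = 152*(-1/176) + (-1 + ¼)/(-2 + 6) = -19/22 - ¾/4 = -19/22 - ¾*¼ = -19/22 - 3/16 = -185/176 ≈ -1.0511)
(K + (69 - 1*202))*58 = (-185/176 + (69 - 1*202))*58 = (-185/176 + (69 - 202))*58 = (-185/176 - 133)*58 = -23593/176*58 = -684197/88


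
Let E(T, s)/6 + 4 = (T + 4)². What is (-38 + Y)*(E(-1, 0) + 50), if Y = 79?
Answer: 3280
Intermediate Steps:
E(T, s) = -24 + 6*(4 + T)² (E(T, s) = -24 + 6*(T + 4)² = -24 + 6*(4 + T)²)
(-38 + Y)*(E(-1, 0) + 50) = (-38 + 79)*((-24 + 6*(4 - 1)²) + 50) = 41*((-24 + 6*3²) + 50) = 41*((-24 + 6*9) + 50) = 41*((-24 + 54) + 50) = 41*(30 + 50) = 41*80 = 3280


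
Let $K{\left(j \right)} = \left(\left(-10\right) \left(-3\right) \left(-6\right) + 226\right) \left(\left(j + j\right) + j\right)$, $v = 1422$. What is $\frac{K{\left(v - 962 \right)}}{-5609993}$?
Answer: $- \frac{63480}{5609993} \approx -0.011316$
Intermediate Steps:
$K{\left(j \right)} = 138 j$ ($K{\left(j \right)} = \left(30 \left(-6\right) + 226\right) \left(2 j + j\right) = \left(-180 + 226\right) 3 j = 46 \cdot 3 j = 138 j$)
$\frac{K{\left(v - 962 \right)}}{-5609993} = \frac{138 \left(1422 - 962\right)}{-5609993} = 138 \cdot 460 \left(- \frac{1}{5609993}\right) = 63480 \left(- \frac{1}{5609993}\right) = - \frac{63480}{5609993}$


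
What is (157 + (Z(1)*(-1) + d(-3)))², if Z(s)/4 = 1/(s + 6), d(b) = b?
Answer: 1153476/49 ≈ 23540.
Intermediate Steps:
Z(s) = 4/(6 + s) (Z(s) = 4/(s + 6) = 4/(6 + s))
(157 + (Z(1)*(-1) + d(-3)))² = (157 + ((4/(6 + 1))*(-1) - 3))² = (157 + ((4/7)*(-1) - 3))² = (157 + (-4/7 - 3))² = (157 - 25/7)² = (1074/7)² = 1153476/49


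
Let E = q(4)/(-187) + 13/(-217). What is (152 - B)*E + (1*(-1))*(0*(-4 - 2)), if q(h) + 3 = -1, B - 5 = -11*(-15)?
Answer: 28134/40579 ≈ 0.69331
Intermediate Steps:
B = 170 (B = 5 - 11*(-15) = 5 + 165 = 170)
q(h) = -4 (q(h) = -3 - 1 = -4)
E = -1563/40579 (E = -4/(-187) + 13/(-217) = -4*(-1/187) + 13*(-1/217) = 4/187 - 13/217 = -1563/40579 ≈ -0.038517)
(152 - B)*E + (1*(-1))*(0*(-4 - 2)) = (152 - 1*170)*(-1563/40579) + (1*(-1))*(0*(-4 - 2)) = (152 - 170)*(-1563/40579) - 0*(-6) = -18*(-1563/40579) - 1*0 = 28134/40579 + 0 = 28134/40579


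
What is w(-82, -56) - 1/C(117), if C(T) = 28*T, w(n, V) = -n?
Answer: 268631/3276 ≈ 82.000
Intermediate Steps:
w(-82, -56) - 1/C(117) = -1*(-82) - 1/(28*117) = 82 - 1/3276 = 268631/3276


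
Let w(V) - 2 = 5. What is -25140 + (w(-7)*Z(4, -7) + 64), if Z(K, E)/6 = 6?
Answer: -24824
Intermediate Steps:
w(V) = 7 (w(V) = 2 + 5 = 7)
Z(K, E) = 36 (Z(K, E) = 6*6 = 36)
-25140 + (w(-7)*Z(4, -7) + 64) = -25140 + (7*36 + 64) = -25140 + (252 + 64) = -25140 + 316 = -24824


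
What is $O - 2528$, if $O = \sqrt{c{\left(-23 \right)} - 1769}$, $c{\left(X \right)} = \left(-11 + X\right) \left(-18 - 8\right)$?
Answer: $-2528 + i \sqrt{885} \approx -2528.0 + 29.749 i$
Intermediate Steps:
$c{\left(X \right)} = 286 - 26 X$ ($c{\left(X \right)} = \left(-11 + X\right) \left(-26\right) = 286 - 26 X$)
$O = i \sqrt{885}$ ($O = \sqrt{\left(286 - -598\right) - 1769} = \sqrt{\left(286 + 598\right) - 1769} = \sqrt{884 - 1769} = \sqrt{-885} = i \sqrt{885} \approx 29.749 i$)
$O - 2528 = i \sqrt{885} - 2528 = -2528 + i \sqrt{885}$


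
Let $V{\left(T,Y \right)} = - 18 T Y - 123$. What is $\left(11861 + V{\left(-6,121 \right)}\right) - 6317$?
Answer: $18489$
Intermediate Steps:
$V{\left(T,Y \right)} = -123 - 18 T Y$ ($V{\left(T,Y \right)} = - 18 T Y - 123 = -123 - 18 T Y$)
$\left(11861 + V{\left(-6,121 \right)}\right) - 6317 = \left(11861 - \left(123 - 13068\right)\right) - 6317 = \left(11861 + \left(-123 + 13068\right)\right) - 6317 = \left(11861 + 12945\right) - 6317 = 24806 - 6317 = 18489$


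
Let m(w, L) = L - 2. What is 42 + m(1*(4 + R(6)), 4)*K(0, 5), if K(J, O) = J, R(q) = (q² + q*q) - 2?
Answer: 42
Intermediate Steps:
R(q) = -2 + 2*q² (R(q) = (q² + q²) - 2 = 2*q² - 2 = -2 + 2*q²)
m(w, L) = -2 + L
42 + m(1*(4 + R(6)), 4)*K(0, 5) = 42 + (-2 + 4)*0 = 42 + 2*0 = 42 + 0 = 42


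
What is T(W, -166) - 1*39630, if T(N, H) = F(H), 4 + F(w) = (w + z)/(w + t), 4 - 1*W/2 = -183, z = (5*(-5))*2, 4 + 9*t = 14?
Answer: -14703728/371 ≈ -39633.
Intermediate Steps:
t = 10/9 (t = -4/9 + (1/9)*14 = -4/9 + 14/9 = 10/9 ≈ 1.1111)
z = -50 (z = -25*2 = -50)
W = 374 (W = 8 - 2*(-183) = 8 + 366 = 374)
F(w) = -4 + (-50 + w)/(10/9 + w) (F(w) = -4 + (w - 50)/(w + 10/9) = -4 + (-50 + w)/(10/9 + w))
T(N, H) = (-490 - 27*H)/(10 + 9*H)
T(W, -166) - 1*39630 = (-490 - 27*(-166))/(10 + 9*(-166)) - 1*39630 = (-490 + 4482)/(10 - 1494) - 39630 = 3992/(-1484) - 39630 = -1/1484*3992 - 39630 = -998/371 - 39630 = -14703728/371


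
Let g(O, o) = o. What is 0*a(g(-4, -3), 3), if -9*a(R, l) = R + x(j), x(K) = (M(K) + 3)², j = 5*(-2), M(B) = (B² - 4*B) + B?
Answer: 0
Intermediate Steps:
M(B) = B² - 3*B
j = -10
x(K) = (3 + K*(-3 + K))² (x(K) = (K*(-3 + K) + 3)² = (3 + K*(-3 + K))²)
a(R, l) = -17689/9 - R/9 (a(R, l) = -(R + (3 - 10*(-3 - 10))²)/9 = -(R + (3 - 10*(-13))²)/9 = -(R + (3 + 130)²)/9 = -(R + 133²)/9 = -(R + 17689)/9 = -(17689 + R)/9 = -17689/9 - R/9)
0*a(g(-4, -3), 3) = 0*(-17689/9 - ⅑*(-3)) = 0*(-17689/9 + ⅓) = 0*(-17686/9) = 0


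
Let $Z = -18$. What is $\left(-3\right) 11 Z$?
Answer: $594$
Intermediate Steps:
$\left(-3\right) 11 Z = \left(-3\right) 11 \left(-18\right) = \left(-33\right) \left(-18\right) = 594$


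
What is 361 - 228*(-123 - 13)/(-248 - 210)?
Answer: 67165/229 ≈ 293.30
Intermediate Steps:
361 - 228*(-123 - 13)/(-248 - 210) = 361 - (-31008)/(-458) = 361 - (-31008)*(-1)/458 = 361 - 228*68/229 = 361 - 15504/229 = 67165/229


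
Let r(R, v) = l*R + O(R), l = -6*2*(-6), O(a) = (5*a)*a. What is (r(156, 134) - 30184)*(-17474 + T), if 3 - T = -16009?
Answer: -150188336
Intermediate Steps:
T = 16012 (T = 3 - 1*(-16009) = 3 + 16009 = 16012)
O(a) = 5*a²
l = 72 (l = -12*(-6) = 72)
r(R, v) = 5*R² + 72*R (r(R, v) = 72*R + 5*R² = 5*R² + 72*R)
(r(156, 134) - 30184)*(-17474 + T) = (156*(72 + 5*156) - 30184)*(-17474 + 16012) = (156*(72 + 780) - 30184)*(-1462) = (156*852 - 30184)*(-1462) = (132912 - 30184)*(-1462) = 102728*(-1462) = -150188336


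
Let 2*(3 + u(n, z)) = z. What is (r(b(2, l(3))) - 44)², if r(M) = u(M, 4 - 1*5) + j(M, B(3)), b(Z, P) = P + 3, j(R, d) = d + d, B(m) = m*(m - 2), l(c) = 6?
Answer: 6889/4 ≈ 1722.3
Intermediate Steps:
u(n, z) = -3 + z/2
B(m) = m*(-2 + m)
j(R, d) = 2*d
b(Z, P) = 3 + P
r(M) = 5/2 (r(M) = (-3 + (4 - 1*5)/2) + 2*(3*(-2 + 3)) = (-3 + (4 - 5)/2) + 2*(3*1) = (-3 + (½)*(-1)) + 2*3 = (-3 - ½) + 6 = -7/2 + 6 = 5/2)
(r(b(2, l(3))) - 44)² = (5/2 - 44)² = (-83/2)² = 6889/4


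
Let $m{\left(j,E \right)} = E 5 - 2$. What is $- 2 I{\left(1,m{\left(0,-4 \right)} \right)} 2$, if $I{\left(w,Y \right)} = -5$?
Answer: $20$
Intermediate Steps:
$m{\left(j,E \right)} = -2 + 5 E$ ($m{\left(j,E \right)} = 5 E - 2 = -2 + 5 E$)
$- 2 I{\left(1,m{\left(0,-4 \right)} \right)} 2 = \left(-2\right) \left(-5\right) 2 = 10 \cdot 2 = 20$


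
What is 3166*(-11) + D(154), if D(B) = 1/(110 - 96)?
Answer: -487563/14 ≈ -34826.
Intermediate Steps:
D(B) = 1/14
3166*(-11) + D(154) = 3166*(-11) + 1/14 = -34826 + 1/14 = -487563/14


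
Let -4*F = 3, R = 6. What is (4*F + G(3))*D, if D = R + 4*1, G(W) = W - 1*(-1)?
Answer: 10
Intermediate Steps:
F = -¾ (F = -¼*3 = -¾ ≈ -0.75000)
G(W) = 1 + W (G(W) = W + 1 = 1 + W)
D = 10 (D = 6 + 4*1 = 6 + 4 = 10)
(4*F + G(3))*D = (4*(-¾) + (1 + 3))*10 = (-3 + 4)*10 = 1*10 = 10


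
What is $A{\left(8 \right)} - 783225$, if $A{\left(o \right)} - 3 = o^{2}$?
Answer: $-783158$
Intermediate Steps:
$A{\left(o \right)} = 3 + o^{2}$
$A{\left(8 \right)} - 783225 = \left(3 + 8^{2}\right) - 783225 = \left(3 + 64\right) - 783225 = 67 - 783225 = -783158$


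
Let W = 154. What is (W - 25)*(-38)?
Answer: -4902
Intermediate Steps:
(W - 25)*(-38) = (154 - 25)*(-38) = 129*(-38) = -4902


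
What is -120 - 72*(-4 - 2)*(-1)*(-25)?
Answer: 10680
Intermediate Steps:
-120 - 72*(-4 - 2)*(-1)*(-25) = -120 - 72*(-6*(-1))*(-25) = -120 - 432*(-25) = -120 - 72*(-150) = -120 + 10800 = 10680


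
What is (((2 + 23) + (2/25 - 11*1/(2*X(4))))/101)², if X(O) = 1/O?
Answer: 5929/6375625 ≈ 0.00092995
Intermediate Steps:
(((2 + 23) + (2/25 - 11*1/(2*X(4))))/101)² = (((2 + 23) + (2/25 - 11/(2/4)))/101)² = ((25 + (2*(1/25) - 11/(2*(¼))))*(1/101))² = ((25 + (2/25 - 11/½))*(1/101))² = ((25 + (2/25 - 11*2))*(1/101))² = ((25 + (2/25 - 22))*(1/101))² = ((25 - 548/25)*(1/101))² = ((77/25)*(1/101))² = (77/2525)² = 5929/6375625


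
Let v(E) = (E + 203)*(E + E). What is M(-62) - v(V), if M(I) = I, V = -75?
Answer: 19138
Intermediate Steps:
v(E) = 2*E*(203 + E) (v(E) = (203 + E)*(2*E) = 2*E*(203 + E))
M(-62) - v(V) = -62 - 2*(-75)*(203 - 75) = -62 - 2*(-75)*128 = -62 - 1*(-19200) = -62 + 19200 = 19138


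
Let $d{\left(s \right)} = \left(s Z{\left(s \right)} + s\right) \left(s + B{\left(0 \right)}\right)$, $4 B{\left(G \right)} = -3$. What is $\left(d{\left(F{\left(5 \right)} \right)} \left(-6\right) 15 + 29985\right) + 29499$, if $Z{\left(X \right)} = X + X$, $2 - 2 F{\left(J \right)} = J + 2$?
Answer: $62409$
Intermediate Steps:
$B{\left(G \right)} = - \frac{3}{4}$ ($B{\left(G \right)} = \frac{1}{4} \left(-3\right) = - \frac{3}{4}$)
$F{\left(J \right)} = - \frac{J}{2}$ ($F{\left(J \right)} = 1 - \frac{J + 2}{2} = 1 - \frac{2 + J}{2} = 1 - \left(1 + \frac{J}{2}\right) = - \frac{J}{2}$)
$Z{\left(X \right)} = 2 X$
$d{\left(s \right)} = \left(- \frac{3}{4} + s\right) \left(s + 2 s^{2}\right)$ ($d{\left(s \right)} = \left(s 2 s + s\right) \left(s - \frac{3}{4}\right) = \left(2 s^{2} + s\right) \left(- \frac{3}{4} + s\right) = \left(s + 2 s^{2}\right) \left(- \frac{3}{4} + s\right) = \left(- \frac{3}{4} + s\right) \left(s + 2 s^{2}\right)$)
$\left(d{\left(F{\left(5 \right)} \right)} \left(-6\right) 15 + 29985\right) + 29499 = \left(\frac{\left(- \frac{1}{2}\right) 5 \left(-3 - 2 \left(\left(- \frac{1}{2}\right) 5\right) + 8 \left(\left(- \frac{1}{2}\right) 5\right)^{2}\right)}{4} \left(-6\right) 15 + 29985\right) + 29499 = \left(\frac{1}{4} \left(- \frac{5}{2}\right) \left(-3 - -5 + 8 \left(- \frac{5}{2}\right)^{2}\right) \left(-6\right) 15 + 29985\right) + 29499 = \left(\frac{1}{4} \left(- \frac{5}{2}\right) \left(-3 + 5 + 8 \cdot \frac{25}{4}\right) \left(-6\right) 15 + 29985\right) + 29499 = \left(\frac{1}{4} \left(- \frac{5}{2}\right) \left(-3 + 5 + 50\right) \left(-6\right) 15 + 29985\right) + 29499 = \left(\frac{1}{4} \left(- \frac{5}{2}\right) 52 \left(-6\right) 15 + 29985\right) + 29499 = \left(\left(- \frac{65}{2}\right) \left(-6\right) 15 + 29985\right) + 29499 = \left(195 \cdot 15 + 29985\right) + 29499 = \left(2925 + 29985\right) + 29499 = 32910 + 29499 = 62409$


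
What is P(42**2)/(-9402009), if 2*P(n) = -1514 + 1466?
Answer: 8/3134003 ≈ 2.5526e-6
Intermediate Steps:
P(n) = -24 (P(n) = (-1514 + 1466)/2 = (1/2)*(-48) = -24)
P(42**2)/(-9402009) = -24/(-9402009) = -24*(-1/9402009) = 8/3134003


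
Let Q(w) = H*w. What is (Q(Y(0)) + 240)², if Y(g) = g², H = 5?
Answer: 57600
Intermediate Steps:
Q(w) = 5*w
(Q(Y(0)) + 240)² = (5*0² + 240)² = (5*0 + 240)² = (0 + 240)² = 240² = 57600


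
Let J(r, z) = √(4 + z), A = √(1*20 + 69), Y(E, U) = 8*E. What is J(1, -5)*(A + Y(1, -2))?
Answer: I*(8 + √89) ≈ 17.434*I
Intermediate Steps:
A = √89 (A = √(20 + 69) = √89 ≈ 9.4340)
J(1, -5)*(A + Y(1, -2)) = √(4 - 5)*(√89 + 8*1) = √(-1)*(√89 + 8) = I*(8 + √89)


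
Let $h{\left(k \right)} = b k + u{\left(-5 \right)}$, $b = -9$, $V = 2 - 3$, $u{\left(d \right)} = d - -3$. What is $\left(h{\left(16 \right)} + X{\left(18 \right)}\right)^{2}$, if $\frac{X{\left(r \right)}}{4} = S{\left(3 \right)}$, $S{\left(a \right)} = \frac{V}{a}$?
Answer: $\frac{195364}{9} \approx 21707.0$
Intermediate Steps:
$u{\left(d \right)} = 3 + d$ ($u{\left(d \right)} = d + 3 = 3 + d$)
$V = -1$
$S{\left(a \right)} = - \frac{1}{a}$
$h{\left(k \right)} = -2 - 9 k$ ($h{\left(k \right)} = - 9 k + \left(3 - 5\right) = - 9 k - 2 = -2 - 9 k$)
$X{\left(r \right)} = - \frac{4}{3}$ ($X{\left(r \right)} = 4 \left(- \frac{1}{3}\right) = - \frac{4}{3}$)
$\left(h{\left(16 \right)} + X{\left(18 \right)}\right)^{2} = \left(\left(-2 - 144\right) - \frac{4}{3}\right)^{2} = \left(-146 - \frac{4}{3}\right)^{2} = \left(- \frac{442}{3}\right)^{2} = \frac{195364}{9}$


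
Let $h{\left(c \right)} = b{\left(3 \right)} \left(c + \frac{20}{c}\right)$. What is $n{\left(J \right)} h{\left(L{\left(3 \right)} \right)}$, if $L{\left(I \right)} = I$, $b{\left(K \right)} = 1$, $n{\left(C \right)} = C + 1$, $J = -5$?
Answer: $- \frac{116}{3} \approx -38.667$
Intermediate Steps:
$n{\left(C \right)} = 1 + C$
$h{\left(c \right)} = c + \frac{20}{c}$ ($h{\left(c \right)} = 1 \left(c + \frac{20}{c}\right) = c + \frac{20}{c}$)
$n{\left(J \right)} h{\left(L{\left(3 \right)} \right)} = \left(1 - 5\right) \left(3 + \frac{20}{3}\right) = - 4 \left(3 + 20 \cdot \frac{1}{3}\right) = - 4 \left(3 + \frac{20}{3}\right) = \left(-4\right) \frac{29}{3} = - \frac{116}{3}$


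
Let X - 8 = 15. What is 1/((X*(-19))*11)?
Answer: -1/4807 ≈ -0.00020803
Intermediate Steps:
X = 23 (X = 8 + 15 = 23)
1/((X*(-19))*11) = 1/((23*(-19))*11) = 1/(-437*11) = 1/(-4807) = -1/4807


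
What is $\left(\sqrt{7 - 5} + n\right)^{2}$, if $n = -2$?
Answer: $\left(2 - \sqrt{2}\right)^{2} \approx 0.34315$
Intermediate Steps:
$\left(\sqrt{7 - 5} + n\right)^{2} = \left(\sqrt{7 - 5} - 2\right)^{2} = \left(\sqrt{2} - 2\right)^{2} = \left(-2 + \sqrt{2}\right)^{2}$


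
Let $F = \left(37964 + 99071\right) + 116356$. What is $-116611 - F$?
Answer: $-370002$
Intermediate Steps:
$F = 253391$ ($F = 137035 + 116356 = 253391$)
$-116611 - F = -116611 - 253391 = -370002$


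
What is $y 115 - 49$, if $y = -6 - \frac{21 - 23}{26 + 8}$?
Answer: $- \frac{12448}{17} \approx -732.24$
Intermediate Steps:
$y = - \frac{101}{17}$ ($y = -6 - - \frac{2}{34} = -6 - \left(-2\right) \frac{1}{34} = -6 - - \frac{1}{17} = -6 + \frac{1}{17} = - \frac{101}{17} \approx -5.9412$)
$y 115 - 49 = \left(- \frac{101}{17}\right) 115 - 49 = - \frac{11615}{17} - 49 = - \frac{12448}{17}$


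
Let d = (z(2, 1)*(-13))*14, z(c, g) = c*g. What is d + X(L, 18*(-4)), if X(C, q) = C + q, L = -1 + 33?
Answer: -404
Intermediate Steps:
L = 32
d = -364 (d = ((2*1)*(-13))*14 = (2*(-13))*14 = -26*14 = -364)
d + X(L, 18*(-4)) = -364 + (32 + 18*(-4)) = -364 + (32 - 72) = -364 - 40 = -404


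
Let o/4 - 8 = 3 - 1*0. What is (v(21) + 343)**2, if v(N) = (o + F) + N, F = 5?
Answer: 170569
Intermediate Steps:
o = 44 (o = 32 + 4*(3 - 1*0) = 32 + 4*(3 + 0) = 32 + 4*3 = 32 + 12 = 44)
v(N) = 49 + N (v(N) = (44 + 5) + N = 49 + N)
(v(21) + 343)**2 = ((49 + 21) + 343)**2 = (70 + 343)**2 = 413**2 = 170569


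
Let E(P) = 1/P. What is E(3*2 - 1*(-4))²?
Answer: 1/100 ≈ 0.010000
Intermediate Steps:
E(3*2 - 1*(-4))² = (1/(3*2 - 1*(-4)))² = (1/(6 + 4))² = (1/10)² = (⅒)² = 1/100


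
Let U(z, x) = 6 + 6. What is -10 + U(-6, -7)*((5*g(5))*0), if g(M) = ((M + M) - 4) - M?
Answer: -10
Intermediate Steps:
U(z, x) = 12
g(M) = -4 + M (g(M) = (2*M - 4) - M = (-4 + 2*M) - M = -4 + M)
-10 + U(-6, -7)*((5*g(5))*0) = -10 + 12*((5*(-4 + 5))*0) = -10 + 12*((5*1)*0) = -10 + 12*(5*0) = -10 + 12*0 = -10 + 0 = -10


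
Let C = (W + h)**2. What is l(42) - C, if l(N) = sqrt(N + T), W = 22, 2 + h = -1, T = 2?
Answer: -361 + 2*sqrt(11) ≈ -354.37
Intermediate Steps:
h = -3 (h = -2 - 1 = -3)
l(N) = sqrt(2 + N) (l(N) = sqrt(N + 2) = sqrt(2 + N))
C = 361 (C = (22 - 3)**2 = 19**2 = 361)
l(42) - C = sqrt(2 + 42) - 1*361 = sqrt(44) - 361 = 2*sqrt(11) - 361 = -361 + 2*sqrt(11)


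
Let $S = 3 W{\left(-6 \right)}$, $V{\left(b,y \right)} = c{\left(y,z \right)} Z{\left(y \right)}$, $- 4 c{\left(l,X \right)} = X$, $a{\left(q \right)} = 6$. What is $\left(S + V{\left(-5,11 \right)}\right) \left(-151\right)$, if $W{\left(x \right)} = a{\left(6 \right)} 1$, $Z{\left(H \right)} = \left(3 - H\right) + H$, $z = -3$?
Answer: $- \frac{12231}{4} \approx -3057.8$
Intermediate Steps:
$c{\left(l,X \right)} = - \frac{X}{4}$
$Z{\left(H \right)} = 3$
$W{\left(x \right)} = 6$ ($W{\left(x \right)} = 6 \cdot 1 = 6$)
$V{\left(b,y \right)} = \frac{9}{4}$ ($V{\left(b,y \right)} = \left(- \frac{1}{4}\right) \left(-3\right) 3 = \frac{3}{4} \cdot 3 = \frac{9}{4}$)
$S = 18$ ($S = 3 \cdot 6 = 18$)
$\left(S + V{\left(-5,11 \right)}\right) \left(-151\right) = \left(18 + \frac{9}{4}\right) \left(-151\right) = \frac{81}{4} \left(-151\right) = - \frac{12231}{4}$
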